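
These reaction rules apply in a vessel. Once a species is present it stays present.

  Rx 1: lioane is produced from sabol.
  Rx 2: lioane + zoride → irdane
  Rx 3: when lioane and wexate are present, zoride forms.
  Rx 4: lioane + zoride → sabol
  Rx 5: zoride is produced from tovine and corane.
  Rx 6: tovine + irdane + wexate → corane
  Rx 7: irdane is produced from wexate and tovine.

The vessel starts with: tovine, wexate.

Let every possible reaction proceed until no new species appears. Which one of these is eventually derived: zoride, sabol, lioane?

zoride

wexate and tovine present → irdane forms (Rx 7).
tovine, irdane, and wexate present → corane forms (Rx 6).
tovine and corane present → zoride forms (Rx 5).
sabol would need lioane and zoride (Rx 4), but lioane never forms. lioane would need sabol (Rx 1), but sabol never forms.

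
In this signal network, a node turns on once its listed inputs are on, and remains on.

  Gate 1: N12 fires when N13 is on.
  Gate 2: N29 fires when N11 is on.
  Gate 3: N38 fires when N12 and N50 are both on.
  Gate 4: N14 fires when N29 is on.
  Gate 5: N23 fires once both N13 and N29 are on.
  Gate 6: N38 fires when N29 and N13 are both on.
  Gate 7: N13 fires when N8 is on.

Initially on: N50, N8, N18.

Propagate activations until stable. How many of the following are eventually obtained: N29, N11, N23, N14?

0

N29 would need N11 (Gate 2), but N11 never turns on.
No rule produces N11, and it is not given.
N23 would need N13 and N29 (Gate 5), but N29 never turns on.
N14 would need N29 (Gate 4), but N29 never turns on.
None of the 4 are reached.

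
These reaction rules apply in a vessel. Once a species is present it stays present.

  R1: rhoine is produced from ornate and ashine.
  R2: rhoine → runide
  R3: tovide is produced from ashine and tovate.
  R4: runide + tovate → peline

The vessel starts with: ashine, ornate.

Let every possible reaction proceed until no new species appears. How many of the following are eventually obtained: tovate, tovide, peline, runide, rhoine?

2

ornate and ashine present → rhoine forms (R1).
rhoine present → runide forms (R2).
No rule produces tovate, and it is not given.
tovide would need ashine and tovate (R3), but tovate never forms.
peline would need runide and tovate (R4), but tovate never forms.
runide: reached.
rhoine: reached.
Reached: runide and rhoine — 2 of the 5.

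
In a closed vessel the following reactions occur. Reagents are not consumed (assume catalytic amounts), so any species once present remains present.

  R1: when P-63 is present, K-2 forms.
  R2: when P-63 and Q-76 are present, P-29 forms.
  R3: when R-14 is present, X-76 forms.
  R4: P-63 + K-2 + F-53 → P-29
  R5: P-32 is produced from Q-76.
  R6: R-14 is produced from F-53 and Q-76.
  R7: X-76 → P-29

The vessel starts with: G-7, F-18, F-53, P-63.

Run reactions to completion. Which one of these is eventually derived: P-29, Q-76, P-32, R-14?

P-29

P-63 present → K-2 forms (R1).
P-63, K-2, and F-53 present → P-29 forms (R4).
No rule produces Q-76, and it is not given. P-32 would need Q-76 (R5), but Q-76 never forms. R-14 would need F-53 and Q-76 (R6), but Q-76 never forms.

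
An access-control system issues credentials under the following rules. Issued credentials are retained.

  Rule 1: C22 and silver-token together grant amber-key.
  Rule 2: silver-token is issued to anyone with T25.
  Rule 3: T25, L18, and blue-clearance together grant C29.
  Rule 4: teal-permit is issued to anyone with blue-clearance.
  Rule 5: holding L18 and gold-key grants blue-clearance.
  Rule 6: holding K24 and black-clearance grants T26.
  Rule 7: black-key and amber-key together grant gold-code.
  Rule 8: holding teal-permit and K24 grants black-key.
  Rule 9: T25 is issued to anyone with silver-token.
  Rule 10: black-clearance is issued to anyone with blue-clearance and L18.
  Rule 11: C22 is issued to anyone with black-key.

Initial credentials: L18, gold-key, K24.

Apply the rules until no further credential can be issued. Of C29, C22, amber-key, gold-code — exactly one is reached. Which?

C22

Holding L18 and gold-key grants blue-clearance (Rule 5).
Holding blue-clearance grants teal-permit (Rule 4).
Holding teal-permit and K24 grants black-key (Rule 8).
Holding black-key grants C22 (Rule 11).
gold-code would need black-key and amber-key (Rule 7), but amber-key is never granted. C29 would need T25, L18, and blue-clearance (Rule 3), but T25 is never granted. amber-key would need C22 and silver-token (Rule 1), but silver-token is never granted.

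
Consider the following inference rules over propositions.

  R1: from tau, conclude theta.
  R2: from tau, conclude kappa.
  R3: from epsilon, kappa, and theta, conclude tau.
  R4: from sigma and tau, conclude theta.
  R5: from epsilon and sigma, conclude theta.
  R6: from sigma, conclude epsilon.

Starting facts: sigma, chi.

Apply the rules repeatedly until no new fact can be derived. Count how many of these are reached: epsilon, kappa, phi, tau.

1

From sigma, R6 gives epsilon.
epsilon: reached.
kappa would need tau (R2), but tau is never established.
No rule produces phi, and it is not given.
tau would need epsilon, kappa, and theta (R3), but kappa is never established.
Reached: epsilon — 1 of the 4.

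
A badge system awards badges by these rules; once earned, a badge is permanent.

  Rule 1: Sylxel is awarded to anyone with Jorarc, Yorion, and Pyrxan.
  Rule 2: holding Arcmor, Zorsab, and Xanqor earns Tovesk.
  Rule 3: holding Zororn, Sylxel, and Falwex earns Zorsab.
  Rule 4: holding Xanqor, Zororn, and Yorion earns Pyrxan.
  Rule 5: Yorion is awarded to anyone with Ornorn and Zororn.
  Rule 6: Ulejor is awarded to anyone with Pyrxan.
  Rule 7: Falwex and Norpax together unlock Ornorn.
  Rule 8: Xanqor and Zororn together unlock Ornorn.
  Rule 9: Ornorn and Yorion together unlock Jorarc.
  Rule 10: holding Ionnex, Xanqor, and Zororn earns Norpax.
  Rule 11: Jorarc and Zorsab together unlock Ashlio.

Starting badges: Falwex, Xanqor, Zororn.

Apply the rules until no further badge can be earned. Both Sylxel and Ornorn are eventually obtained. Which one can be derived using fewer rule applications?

Ornorn

Ornorn: With Xanqor and Zororn, Ornorn is earned (Rule 8). [1 rule application]
Sylxel: With Xanqor and Zororn, Ornorn is earned (Rule 8). With Ornorn and Zororn, Yorion is earned (Rule 5). With Ornorn and Yorion, Jorarc is earned (Rule 9). With Xanqor, Zororn, and Yorion, Pyrxan is earned (Rule 4). With Jorarc, Yorion, and Pyrxan, Sylxel is earned (Rule 1). [5 rule applications]
Ornorn needs fewer.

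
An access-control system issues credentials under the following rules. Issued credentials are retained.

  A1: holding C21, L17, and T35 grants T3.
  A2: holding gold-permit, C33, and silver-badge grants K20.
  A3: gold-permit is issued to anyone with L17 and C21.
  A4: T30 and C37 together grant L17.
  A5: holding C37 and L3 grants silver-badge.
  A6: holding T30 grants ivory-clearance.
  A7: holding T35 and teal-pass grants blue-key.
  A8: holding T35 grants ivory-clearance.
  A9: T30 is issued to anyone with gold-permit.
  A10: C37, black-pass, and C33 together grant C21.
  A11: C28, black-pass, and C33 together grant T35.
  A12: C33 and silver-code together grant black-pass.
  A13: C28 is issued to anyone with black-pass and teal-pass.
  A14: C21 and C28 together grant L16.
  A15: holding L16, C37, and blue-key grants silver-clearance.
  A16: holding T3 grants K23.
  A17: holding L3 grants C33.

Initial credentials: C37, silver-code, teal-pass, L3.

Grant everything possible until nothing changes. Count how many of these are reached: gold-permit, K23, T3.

gold-permit would need L17 and C21 (A3), but L17 is never granted.
K23 would need T3 (A16), but T3 is never granted.
T3 would need C21, L17, and T35 (A1), but L17 is never granted.
None of the 3 are reached.

0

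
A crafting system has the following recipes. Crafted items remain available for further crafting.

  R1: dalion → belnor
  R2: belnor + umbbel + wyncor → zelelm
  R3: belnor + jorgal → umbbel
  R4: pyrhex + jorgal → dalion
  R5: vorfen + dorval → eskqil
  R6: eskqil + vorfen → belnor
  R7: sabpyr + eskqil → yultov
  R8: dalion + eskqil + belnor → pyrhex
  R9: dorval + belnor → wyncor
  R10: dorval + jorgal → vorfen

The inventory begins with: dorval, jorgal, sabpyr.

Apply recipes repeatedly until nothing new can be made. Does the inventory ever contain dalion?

dalion would need pyrhex and jorgal (R4), but pyrhex is never obtained.

No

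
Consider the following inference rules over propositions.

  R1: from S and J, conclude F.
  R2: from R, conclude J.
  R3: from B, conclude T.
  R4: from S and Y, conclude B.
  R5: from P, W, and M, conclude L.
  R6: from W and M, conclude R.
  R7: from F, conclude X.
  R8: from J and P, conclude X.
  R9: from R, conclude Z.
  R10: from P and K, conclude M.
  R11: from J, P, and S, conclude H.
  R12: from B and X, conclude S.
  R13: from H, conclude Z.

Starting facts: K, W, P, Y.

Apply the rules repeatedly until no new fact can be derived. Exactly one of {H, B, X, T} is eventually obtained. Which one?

From P and K, R10 gives M.
From W and M, R6 gives R.
R holds, so J follows (R2).
From J and P, R8 gives X.
H would need J, P, and S (R11), but S is never established. T would need B (R3), but B is never established. B would need S and Y (R4), but S is never established.

X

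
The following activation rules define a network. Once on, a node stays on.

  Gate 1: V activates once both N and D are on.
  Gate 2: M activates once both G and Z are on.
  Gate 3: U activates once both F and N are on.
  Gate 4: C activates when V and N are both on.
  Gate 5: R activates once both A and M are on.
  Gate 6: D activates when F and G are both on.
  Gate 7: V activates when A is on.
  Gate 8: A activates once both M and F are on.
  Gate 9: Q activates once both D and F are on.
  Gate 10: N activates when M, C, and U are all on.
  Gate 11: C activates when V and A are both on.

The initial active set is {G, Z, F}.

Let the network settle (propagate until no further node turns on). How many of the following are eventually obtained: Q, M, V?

F and G are on, so D activates (Gate 6).
Gate 2: G and Z on → M on.
M and F are on, so A activates (Gate 8).
Gate 9: D and F on → Q on.
Gate 7: A on → V on.
Q: reached.
M: reached.
V: reached.
All 3 are reached.

3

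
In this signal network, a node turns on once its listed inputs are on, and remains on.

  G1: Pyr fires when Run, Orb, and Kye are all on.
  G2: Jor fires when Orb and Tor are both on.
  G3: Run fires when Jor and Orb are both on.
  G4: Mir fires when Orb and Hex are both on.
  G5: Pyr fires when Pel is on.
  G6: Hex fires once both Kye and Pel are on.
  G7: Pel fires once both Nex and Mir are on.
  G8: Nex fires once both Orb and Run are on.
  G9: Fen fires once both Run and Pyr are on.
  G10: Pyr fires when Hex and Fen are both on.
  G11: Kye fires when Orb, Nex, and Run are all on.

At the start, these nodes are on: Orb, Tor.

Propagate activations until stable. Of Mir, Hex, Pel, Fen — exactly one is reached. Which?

Fen

G2: Orb and Tor on → Jor on.
Jor and Orb are on, so Run fires (G3).
Orb and Run are on, so Nex fires (G8).
G11: Orb, Nex, and Run on → Kye on.
Run, Orb, and Kye are on, so Pyr fires (G1).
Run and Pyr are on, so Fen fires (G9).
Pel would need Nex and Mir (G7), but Mir never turns on. Mir would need Orb and Hex (G4), but Hex never turns on. Hex would need Kye and Pel (G6), but Pel never turns on.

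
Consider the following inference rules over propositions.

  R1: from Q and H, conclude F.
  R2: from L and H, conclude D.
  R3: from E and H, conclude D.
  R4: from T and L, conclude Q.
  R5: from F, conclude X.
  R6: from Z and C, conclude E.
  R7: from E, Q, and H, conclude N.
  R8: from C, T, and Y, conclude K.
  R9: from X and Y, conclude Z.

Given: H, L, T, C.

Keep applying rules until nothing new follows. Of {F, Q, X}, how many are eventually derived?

3

T and L hold, so Q follows (R4).
From Q and H, R1 gives F.
From F, R5 gives X.
F: reached.
Q: reached.
X: reached.
All 3 are reached.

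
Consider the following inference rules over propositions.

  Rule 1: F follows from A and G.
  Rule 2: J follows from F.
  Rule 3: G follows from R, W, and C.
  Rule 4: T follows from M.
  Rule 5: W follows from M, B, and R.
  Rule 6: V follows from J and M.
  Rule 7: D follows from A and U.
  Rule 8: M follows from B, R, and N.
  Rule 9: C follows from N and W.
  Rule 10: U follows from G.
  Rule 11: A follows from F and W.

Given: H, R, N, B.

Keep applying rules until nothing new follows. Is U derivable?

Yes

From B, R, and N, Rule 8 gives M.
M, B, and R hold, so W follows (Rule 5).
N and W hold, so C follows (Rule 9).
R, W, and C hold, so G follows (Rule 3).
G holds, so U follows (Rule 10).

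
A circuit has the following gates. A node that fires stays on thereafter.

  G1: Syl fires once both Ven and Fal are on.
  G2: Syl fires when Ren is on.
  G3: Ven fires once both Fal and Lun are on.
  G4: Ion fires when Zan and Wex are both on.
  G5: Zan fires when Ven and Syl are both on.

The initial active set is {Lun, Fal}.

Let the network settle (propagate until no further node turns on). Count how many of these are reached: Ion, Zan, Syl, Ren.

2

G3: Fal and Lun on → Ven on.
G1: Ven and Fal on → Syl on.
G5: Ven and Syl on → Zan on.
Ion would need Zan and Wex (G4), but Wex never turns on.
Zan: reached.
Syl: reached.
No rule produces Ren, and it is not given.
Reached: Zan and Syl — 2 of the 4.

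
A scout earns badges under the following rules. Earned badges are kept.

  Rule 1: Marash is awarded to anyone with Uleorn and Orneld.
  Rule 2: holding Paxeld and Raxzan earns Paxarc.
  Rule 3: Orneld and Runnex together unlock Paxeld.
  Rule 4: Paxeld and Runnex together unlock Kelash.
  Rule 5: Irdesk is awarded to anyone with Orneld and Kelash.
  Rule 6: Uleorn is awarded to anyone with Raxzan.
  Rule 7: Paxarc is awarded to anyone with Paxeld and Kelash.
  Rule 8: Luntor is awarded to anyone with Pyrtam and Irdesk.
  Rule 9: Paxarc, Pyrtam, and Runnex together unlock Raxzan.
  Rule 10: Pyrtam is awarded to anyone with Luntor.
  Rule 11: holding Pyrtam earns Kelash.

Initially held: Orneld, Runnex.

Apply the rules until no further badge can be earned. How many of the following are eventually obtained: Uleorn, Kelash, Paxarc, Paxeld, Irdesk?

With Orneld and Runnex, Paxeld is earned (Rule 3).
With Paxeld and Runnex, Kelash is earned (Rule 4).
With Paxeld and Kelash, Paxarc is earned (Rule 7).
With Orneld and Kelash, Irdesk is earned (Rule 5).
Uleorn would need Raxzan (Rule 6), but Raxzan is never earned.
Kelash: reached.
Paxarc: reached.
Paxeld: reached.
Irdesk: reached.
Reached: Kelash, Paxarc, Paxeld, and Irdesk — 4 of the 5.

4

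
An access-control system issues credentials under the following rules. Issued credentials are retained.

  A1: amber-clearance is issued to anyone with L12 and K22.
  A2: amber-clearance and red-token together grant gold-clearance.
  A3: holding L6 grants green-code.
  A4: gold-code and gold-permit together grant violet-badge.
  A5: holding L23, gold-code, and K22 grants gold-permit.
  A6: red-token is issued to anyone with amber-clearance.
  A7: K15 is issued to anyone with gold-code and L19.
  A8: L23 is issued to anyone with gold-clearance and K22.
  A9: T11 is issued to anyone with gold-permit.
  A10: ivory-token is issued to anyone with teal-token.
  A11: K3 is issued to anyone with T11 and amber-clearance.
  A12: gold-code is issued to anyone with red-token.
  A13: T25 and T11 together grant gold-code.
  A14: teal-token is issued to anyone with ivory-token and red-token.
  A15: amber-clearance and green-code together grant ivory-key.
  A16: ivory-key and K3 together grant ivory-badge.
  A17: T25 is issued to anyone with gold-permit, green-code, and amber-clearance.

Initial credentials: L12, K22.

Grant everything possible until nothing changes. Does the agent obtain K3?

Yes

Holding L12 and K22 grants amber-clearance (A1).
Holding amber-clearance grants red-token (A6).
Holding amber-clearance and red-token grants gold-clearance (A2).
Holding red-token grants gold-code (A12).
Holding gold-clearance and K22 grants L23 (A8).
Holding L23, gold-code, and K22 grants gold-permit (A5).
Holding gold-permit grants T11 (A9).
Holding T11 and amber-clearance grants K3 (A11).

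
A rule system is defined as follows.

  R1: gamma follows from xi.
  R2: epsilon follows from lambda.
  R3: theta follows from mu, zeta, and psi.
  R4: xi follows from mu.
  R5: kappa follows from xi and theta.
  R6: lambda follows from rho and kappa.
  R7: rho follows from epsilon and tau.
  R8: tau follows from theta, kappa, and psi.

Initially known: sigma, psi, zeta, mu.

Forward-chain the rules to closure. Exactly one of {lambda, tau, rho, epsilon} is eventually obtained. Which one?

From mu, zeta, and psi, R3 gives theta.
From mu, R4 gives xi.
From xi and theta, R5 gives kappa.
From theta, kappa, and psi, R8 gives tau.
epsilon would need lambda (R2), but lambda is never established. rho would need epsilon and tau (R7), but epsilon is never established. lambda would need rho and kappa (R6), but rho is never established.

tau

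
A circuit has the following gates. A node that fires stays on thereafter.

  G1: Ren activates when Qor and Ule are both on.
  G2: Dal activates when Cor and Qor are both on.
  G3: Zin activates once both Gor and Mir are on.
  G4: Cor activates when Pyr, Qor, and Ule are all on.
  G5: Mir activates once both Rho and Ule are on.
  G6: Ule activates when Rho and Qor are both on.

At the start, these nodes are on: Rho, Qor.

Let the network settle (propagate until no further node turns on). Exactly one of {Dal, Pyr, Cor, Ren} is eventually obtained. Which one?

Rho and Qor are on, so Ule activates (G6).
Qor and Ule are on, so Ren activates (G1).
Cor would need Pyr, Qor, and Ule (G4), but Pyr never turns on. Dal would need Cor and Qor (G2), but Cor never turns on. No rule produces Pyr, and it is not given.

Ren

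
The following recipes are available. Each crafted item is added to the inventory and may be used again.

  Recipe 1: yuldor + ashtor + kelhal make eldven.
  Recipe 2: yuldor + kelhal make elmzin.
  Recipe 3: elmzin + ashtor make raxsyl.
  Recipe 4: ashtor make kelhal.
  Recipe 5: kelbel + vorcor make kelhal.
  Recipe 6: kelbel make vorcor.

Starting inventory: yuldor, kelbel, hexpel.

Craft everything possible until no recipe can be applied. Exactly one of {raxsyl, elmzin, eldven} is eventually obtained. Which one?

elmzin

kelbel → vorcor (Recipe 6).
Using Recipe 5, kelbel and vorcor make kelhal.
yuldor + kelhal → elmzin (Recipe 2).
raxsyl would need elmzin and ashtor (Recipe 3), but ashtor is never obtained. eldven would need yuldor, ashtor, and kelhal (Recipe 1), but ashtor is never obtained.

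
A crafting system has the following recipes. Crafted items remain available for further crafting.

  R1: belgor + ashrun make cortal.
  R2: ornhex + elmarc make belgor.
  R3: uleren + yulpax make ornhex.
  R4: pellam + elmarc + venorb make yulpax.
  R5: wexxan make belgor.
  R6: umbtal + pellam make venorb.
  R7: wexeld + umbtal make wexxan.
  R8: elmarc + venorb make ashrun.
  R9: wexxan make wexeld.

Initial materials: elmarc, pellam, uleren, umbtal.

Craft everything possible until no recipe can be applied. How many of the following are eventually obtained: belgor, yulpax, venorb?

umbtal + pellam → venorb (R6).
Using R4, pellam, elmarc, and venorb make yulpax.
Using R3, uleren and yulpax make ornhex.
Using R2, ornhex and elmarc make belgor.
belgor: reached.
yulpax: reached.
venorb: reached.
All 3 are reached.

3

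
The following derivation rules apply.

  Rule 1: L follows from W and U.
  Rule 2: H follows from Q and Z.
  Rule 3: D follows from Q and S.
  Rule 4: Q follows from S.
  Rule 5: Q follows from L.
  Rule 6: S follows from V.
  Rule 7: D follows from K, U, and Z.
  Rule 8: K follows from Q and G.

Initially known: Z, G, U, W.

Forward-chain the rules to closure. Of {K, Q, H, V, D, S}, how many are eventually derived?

4

From W and U, Rule 1 gives L.
From L, Rule 5 gives Q.
From Q and Z, Rule 2 gives H.
From Q and G, Rule 8 gives K.
K, U, and Z hold, so D follows (Rule 7).
K: reached.
Q: reached.
H: reached.
No rule produces V, and it is not given.
D: reached.
S would need V (Rule 6), but V is never established.
Reached: K, Q, H, and D — 4 of the 6.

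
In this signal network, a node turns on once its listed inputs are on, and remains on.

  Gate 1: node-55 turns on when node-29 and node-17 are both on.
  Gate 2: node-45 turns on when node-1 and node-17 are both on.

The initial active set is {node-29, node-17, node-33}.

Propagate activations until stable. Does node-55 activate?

Yes

Gate 1: node-29 and node-17 on → node-55 on.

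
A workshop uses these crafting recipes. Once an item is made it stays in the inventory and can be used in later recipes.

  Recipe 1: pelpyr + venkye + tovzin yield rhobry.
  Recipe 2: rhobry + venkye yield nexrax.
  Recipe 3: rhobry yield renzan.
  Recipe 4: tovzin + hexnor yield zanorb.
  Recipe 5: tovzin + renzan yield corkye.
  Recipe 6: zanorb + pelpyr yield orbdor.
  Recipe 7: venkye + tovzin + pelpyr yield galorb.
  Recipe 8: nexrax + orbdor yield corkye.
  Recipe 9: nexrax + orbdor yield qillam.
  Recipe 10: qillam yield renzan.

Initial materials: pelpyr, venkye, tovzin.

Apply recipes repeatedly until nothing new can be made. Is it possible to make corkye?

Yes

Using Recipe 1, pelpyr, venkye, and tovzin make rhobry.
Using Recipe 3, rhobry makes renzan.
Using Recipe 5, tovzin and renzan make corkye.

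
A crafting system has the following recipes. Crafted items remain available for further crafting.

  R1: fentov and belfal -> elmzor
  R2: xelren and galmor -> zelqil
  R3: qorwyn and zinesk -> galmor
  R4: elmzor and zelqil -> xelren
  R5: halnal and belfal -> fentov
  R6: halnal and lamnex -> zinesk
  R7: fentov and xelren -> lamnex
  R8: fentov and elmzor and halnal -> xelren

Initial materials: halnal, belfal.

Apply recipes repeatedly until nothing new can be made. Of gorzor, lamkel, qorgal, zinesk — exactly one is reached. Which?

halnal and belfal -> fentov (R5).
Using R1, fentov and belfal make elmzor.
fentov and elmzor and halnal -> xelren (R8).
fentov and xelren -> lamnex (R7).
Using R6, halnal and lamnex make zinesk.
No rule produces qorgal, and it is not given. No rule produces gorzor, and it is not given. No rule produces lamkel, and it is not given.

zinesk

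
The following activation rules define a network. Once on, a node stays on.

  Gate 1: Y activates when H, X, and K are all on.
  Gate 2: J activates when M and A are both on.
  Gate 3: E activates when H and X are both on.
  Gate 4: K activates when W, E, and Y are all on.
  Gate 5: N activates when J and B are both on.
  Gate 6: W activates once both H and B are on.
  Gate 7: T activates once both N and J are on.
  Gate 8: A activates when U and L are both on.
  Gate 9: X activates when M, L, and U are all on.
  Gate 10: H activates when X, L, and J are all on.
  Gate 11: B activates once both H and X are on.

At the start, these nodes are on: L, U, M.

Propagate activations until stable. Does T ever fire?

Yes

M, L, and U are on, so X activates (Gate 9).
Gate 8: U and L on → A on.
M and A are on, so J activates (Gate 2).
Gate 10: X, L, and J on → H on.
Gate 11: H and X on → B on.
Gate 5: J and B on → N on.
Gate 7: N and J on → T on.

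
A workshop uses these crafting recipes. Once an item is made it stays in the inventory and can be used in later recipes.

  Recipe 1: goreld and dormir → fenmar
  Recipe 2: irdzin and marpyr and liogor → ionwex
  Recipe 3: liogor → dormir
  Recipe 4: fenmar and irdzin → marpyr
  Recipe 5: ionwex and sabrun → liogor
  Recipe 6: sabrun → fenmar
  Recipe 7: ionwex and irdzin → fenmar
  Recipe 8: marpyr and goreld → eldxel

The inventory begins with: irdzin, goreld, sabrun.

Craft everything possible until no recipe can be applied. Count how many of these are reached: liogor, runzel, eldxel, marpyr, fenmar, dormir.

Using Recipe 6, sabrun makes fenmar.
Using Recipe 4, fenmar and irdzin make marpyr.
Using Recipe 8, marpyr and goreld make eldxel.
liogor would need ionwex and sabrun (Recipe 5), but ionwex is never obtained.
No rule produces runzel, and it is not given.
eldxel: reached.
marpyr: reached.
fenmar: reached.
dormir would need liogor (Recipe 3), but liogor is never obtained.
Reached: eldxel, marpyr, and fenmar — 3 of the 6.

3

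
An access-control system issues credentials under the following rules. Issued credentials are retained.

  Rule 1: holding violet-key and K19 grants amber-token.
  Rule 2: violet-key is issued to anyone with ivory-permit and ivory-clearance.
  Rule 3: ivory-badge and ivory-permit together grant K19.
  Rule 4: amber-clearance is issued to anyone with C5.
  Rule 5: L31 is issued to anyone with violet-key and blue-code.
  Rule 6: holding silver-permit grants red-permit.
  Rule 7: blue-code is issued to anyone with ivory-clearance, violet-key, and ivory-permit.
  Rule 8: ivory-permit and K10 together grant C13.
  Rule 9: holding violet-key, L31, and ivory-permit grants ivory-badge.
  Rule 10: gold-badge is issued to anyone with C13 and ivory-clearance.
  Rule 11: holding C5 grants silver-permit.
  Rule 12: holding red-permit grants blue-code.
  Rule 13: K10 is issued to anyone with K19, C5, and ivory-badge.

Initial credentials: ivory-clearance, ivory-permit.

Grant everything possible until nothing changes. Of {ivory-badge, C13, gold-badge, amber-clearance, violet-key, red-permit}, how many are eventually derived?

Holding ivory-permit and ivory-clearance grants violet-key (Rule 2).
Holding ivory-clearance, violet-key, and ivory-permit grants blue-code (Rule 7).
Holding violet-key and blue-code grants L31 (Rule 5).
Holding violet-key, L31, and ivory-permit grants ivory-badge (Rule 9).
ivory-badge: reached.
C13 would need ivory-permit and K10 (Rule 8), but K10 is never granted.
gold-badge would need C13 and ivory-clearance (Rule 10), but C13 is never granted.
amber-clearance would need C5 (Rule 4), but C5 is never granted.
violet-key: reached.
red-permit would need silver-permit (Rule 6), but silver-permit is never granted.
Reached: ivory-badge and violet-key — 2 of the 6.

2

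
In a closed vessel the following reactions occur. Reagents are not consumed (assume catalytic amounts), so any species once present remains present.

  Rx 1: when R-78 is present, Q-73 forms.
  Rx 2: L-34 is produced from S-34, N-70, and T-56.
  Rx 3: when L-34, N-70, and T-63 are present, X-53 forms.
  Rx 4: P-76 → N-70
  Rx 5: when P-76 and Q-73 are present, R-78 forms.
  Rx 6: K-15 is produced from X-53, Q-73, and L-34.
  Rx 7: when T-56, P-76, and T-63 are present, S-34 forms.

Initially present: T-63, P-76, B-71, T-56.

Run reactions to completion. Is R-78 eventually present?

R-78 would need P-76 and Q-73 (Rx 5), but Q-73 never forms.

No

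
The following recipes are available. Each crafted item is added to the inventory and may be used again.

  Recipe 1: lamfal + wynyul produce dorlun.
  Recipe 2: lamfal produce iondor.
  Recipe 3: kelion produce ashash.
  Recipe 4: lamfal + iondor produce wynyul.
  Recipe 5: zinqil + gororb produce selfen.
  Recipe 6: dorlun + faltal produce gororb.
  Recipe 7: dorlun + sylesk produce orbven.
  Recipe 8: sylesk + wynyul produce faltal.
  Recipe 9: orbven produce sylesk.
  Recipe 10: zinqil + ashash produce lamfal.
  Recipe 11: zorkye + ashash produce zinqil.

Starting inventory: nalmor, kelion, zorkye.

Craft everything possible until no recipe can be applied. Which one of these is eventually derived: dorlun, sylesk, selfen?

kelion → ashash (Recipe 3).
zorkye + ashash → zinqil (Recipe 11).
Using Recipe 10, zinqil and ashash make lamfal.
Using Recipe 2, lamfal makes iondor.
Using Recipe 4, lamfal and iondor make wynyul.
lamfal + wynyul → dorlun (Recipe 1).
sylesk would need orbven (Recipe 9), but orbven is never obtained. selfen would need zinqil and gororb (Recipe 5), but gororb is never obtained.

dorlun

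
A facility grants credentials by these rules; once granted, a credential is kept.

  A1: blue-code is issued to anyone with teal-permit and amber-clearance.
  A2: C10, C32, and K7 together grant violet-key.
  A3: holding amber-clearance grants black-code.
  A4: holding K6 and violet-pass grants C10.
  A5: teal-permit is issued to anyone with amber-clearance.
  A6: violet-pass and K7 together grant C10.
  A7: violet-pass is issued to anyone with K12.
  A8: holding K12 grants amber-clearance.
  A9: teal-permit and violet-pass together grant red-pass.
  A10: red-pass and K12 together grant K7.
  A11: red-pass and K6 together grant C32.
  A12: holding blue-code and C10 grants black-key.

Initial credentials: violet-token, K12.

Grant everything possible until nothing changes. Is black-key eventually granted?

Holding K12 grants violet-pass (A7).
Holding K12 grants amber-clearance (A8).
Holding amber-clearance grants teal-permit (A5).
Holding teal-permit and violet-pass grants red-pass (A9).
Holding teal-permit and amber-clearance grants blue-code (A1).
Holding red-pass and K12 grants K7 (A10).
Holding violet-pass and K7 grants C10 (A6).
Holding blue-code and C10 grants black-key (A12).

Yes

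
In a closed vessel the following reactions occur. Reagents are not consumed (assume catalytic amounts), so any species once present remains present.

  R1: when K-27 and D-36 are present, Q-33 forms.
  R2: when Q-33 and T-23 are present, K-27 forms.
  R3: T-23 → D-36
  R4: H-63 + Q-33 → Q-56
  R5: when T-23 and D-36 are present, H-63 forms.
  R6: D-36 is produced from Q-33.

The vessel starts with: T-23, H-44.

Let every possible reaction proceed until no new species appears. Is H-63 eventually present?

T-23 present → D-36 forms (R3).
T-23 and D-36 present → H-63 forms (R5).

Yes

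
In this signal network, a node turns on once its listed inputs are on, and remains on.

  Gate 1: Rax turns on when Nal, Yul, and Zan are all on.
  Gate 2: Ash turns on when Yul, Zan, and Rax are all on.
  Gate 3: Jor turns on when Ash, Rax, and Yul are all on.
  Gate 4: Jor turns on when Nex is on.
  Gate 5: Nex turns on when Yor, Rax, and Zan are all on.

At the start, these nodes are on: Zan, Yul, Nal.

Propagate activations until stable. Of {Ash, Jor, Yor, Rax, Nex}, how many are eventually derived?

Nal, Yul, and Zan are on, so Rax turns on (Gate 1).
Yul, Zan, and Rax are on, so Ash turns on (Gate 2).
Gate 3: Ash, Rax, and Yul on → Jor on.
Ash: reached.
Jor: reached.
No rule produces Yor, and it is not given.
Rax: reached.
Nex would need Yor, Rax, and Zan (Gate 5), but Yor never turns on.
Reached: Ash, Jor, and Rax — 3 of the 5.

3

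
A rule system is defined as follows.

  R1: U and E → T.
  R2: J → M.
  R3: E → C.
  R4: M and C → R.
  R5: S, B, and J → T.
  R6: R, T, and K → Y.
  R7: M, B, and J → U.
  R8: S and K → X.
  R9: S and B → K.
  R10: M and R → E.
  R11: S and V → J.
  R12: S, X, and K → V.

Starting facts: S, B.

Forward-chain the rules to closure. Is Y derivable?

No

Y would need R, T, and K (R6), but R is never established.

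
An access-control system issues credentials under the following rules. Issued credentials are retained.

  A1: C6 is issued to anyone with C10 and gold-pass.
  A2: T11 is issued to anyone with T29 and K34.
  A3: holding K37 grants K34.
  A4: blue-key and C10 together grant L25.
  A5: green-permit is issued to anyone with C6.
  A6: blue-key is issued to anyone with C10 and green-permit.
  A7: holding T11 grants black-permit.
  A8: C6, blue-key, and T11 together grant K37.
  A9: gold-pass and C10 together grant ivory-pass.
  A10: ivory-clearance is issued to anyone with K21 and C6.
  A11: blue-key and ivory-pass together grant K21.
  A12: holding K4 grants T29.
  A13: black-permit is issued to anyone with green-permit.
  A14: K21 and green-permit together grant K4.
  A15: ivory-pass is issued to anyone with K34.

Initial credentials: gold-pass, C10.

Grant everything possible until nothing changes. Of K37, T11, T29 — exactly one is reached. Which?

Holding gold-pass and C10 grants ivory-pass (A9).
Holding C10 and gold-pass grants C6 (A1).
Holding C6 grants green-permit (A5).
Holding C10 and green-permit grants blue-key (A6).
Holding blue-key and ivory-pass grants K21 (A11).
Holding K21 and green-permit grants K4 (A14).
Holding K4 grants T29 (A12).
K37 would need C6, blue-key, and T11 (A8), but T11 is never granted. T11 would need T29 and K34 (A2), but K34 is never granted.

T29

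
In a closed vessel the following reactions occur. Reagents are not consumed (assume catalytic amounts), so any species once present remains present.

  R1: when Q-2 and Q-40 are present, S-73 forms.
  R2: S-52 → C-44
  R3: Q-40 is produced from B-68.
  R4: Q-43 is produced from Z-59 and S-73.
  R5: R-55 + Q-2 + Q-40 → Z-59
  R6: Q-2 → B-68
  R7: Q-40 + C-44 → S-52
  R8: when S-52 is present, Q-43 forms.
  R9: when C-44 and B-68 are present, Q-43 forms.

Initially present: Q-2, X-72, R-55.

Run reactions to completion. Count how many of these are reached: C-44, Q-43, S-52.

1

Q-2 present → B-68 forms (R6).
B-68 present → Q-40 forms (R3).
Q-2 and Q-40 present → S-73 forms (R1).
R-55, Q-2, and Q-40 present → Z-59 forms (R5).
Z-59 and S-73 present → Q-43 forms (R4).
C-44 would need S-52 (R2), but S-52 never forms.
Q-43: reached.
S-52 would need Q-40 and C-44 (R7), but C-44 never forms.
Reached: Q-43 — 1 of the 3.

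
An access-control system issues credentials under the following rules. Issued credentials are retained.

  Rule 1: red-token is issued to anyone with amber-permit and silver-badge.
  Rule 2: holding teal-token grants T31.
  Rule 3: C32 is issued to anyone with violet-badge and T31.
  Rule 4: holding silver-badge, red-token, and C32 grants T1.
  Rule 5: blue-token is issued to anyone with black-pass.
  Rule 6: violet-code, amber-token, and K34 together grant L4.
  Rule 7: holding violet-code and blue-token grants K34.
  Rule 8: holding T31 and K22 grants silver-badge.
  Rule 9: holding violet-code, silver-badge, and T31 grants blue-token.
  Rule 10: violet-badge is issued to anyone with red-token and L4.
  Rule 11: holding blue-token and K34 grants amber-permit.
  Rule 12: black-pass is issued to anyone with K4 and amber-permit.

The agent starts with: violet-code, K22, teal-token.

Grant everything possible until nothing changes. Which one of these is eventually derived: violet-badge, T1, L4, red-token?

Holding teal-token grants T31 (Rule 2).
Holding T31 and K22 grants silver-badge (Rule 8).
Holding violet-code, silver-badge, and T31 grants blue-token (Rule 9).
Holding violet-code and blue-token grants K34 (Rule 7).
Holding blue-token and K34 grants amber-permit (Rule 11).
Holding amber-permit and silver-badge grants red-token (Rule 1).
T1 would need silver-badge, red-token, and C32 (Rule 4), but C32 is never granted. L4 would need violet-code, amber-token, and K34 (Rule 6), but amber-token is never granted. violet-badge would need red-token and L4 (Rule 10), but L4 is never granted.

red-token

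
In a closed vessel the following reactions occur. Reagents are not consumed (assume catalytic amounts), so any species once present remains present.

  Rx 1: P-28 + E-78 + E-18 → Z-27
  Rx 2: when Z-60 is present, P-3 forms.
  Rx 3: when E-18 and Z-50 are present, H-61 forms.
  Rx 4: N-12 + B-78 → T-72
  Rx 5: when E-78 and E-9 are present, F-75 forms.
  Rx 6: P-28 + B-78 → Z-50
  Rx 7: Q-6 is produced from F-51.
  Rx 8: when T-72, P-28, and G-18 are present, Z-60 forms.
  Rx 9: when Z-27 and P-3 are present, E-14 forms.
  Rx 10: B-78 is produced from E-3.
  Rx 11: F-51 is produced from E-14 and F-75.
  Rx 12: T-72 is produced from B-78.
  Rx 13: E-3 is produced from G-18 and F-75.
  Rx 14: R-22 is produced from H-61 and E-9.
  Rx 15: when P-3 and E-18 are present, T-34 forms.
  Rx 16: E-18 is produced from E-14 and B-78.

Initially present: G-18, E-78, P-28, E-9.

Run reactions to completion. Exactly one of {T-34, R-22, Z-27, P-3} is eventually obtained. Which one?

E-78 and E-9 present → F-75 forms (Rx 5).
G-18 and F-75 present → E-3 forms (Rx 13).
E-3 present → B-78 forms (Rx 10).
B-78 present → T-72 forms (Rx 12).
T-72, P-28, and G-18 present → Z-60 forms (Rx 8).
Z-60 present → P-3 forms (Rx 2).
T-34 would need P-3 and E-18 (Rx 15), but E-18 never forms. R-22 would need H-61 and E-9 (Rx 14), but H-61 never forms. Z-27 would need P-28, E-78, and E-18 (Rx 1), but E-18 never forms.

P-3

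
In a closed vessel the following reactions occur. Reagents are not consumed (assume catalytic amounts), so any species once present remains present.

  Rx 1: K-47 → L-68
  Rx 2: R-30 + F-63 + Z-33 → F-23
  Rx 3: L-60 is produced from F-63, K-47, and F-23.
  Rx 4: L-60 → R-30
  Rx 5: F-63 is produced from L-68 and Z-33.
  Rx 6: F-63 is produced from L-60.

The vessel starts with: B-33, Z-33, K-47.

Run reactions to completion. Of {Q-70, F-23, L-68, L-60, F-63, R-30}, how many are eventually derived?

2

K-47 present → L-68 forms (Rx 1).
L-68 and Z-33 present → F-63 forms (Rx 5).
No rule produces Q-70, and it is not given.
F-23 would need R-30, F-63, and Z-33 (Rx 2), but R-30 never forms.
L-68: reached.
L-60 would need F-63, K-47, and F-23 (Rx 3), but F-23 never forms.
F-63: reached.
R-30 would need L-60 (Rx 4), but L-60 never forms.
Reached: L-68 and F-63 — 2 of the 6.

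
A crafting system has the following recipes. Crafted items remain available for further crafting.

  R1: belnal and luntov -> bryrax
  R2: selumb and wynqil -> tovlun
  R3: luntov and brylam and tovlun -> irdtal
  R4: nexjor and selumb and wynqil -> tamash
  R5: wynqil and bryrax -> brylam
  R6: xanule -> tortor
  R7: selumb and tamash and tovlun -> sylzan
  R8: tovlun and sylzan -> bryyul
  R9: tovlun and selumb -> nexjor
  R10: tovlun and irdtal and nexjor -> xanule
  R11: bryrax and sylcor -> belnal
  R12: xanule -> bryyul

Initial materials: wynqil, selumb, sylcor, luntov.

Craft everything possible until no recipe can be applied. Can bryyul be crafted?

Yes

selumb and wynqil -> tovlun (R2).
tovlun and selumb -> nexjor (R9).
Using R4, nexjor, selumb, and wynqil make tamash.
selumb and tamash and tovlun -> sylzan (R7).
tovlun and sylzan -> bryyul (R8).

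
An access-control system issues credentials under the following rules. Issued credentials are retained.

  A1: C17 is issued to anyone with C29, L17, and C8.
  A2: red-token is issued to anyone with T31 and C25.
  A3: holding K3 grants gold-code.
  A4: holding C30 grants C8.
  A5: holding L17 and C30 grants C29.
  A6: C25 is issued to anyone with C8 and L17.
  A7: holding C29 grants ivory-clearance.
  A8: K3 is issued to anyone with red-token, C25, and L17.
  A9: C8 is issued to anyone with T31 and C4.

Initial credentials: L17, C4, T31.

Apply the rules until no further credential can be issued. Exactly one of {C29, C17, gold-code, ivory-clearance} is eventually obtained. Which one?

gold-code

Holding T31 and C4 grants C8 (A9).
Holding C8 and L17 grants C25 (A6).
Holding T31 and C25 grants red-token (A2).
Holding red-token, C25, and L17 grants K3 (A8).
Holding K3 grants gold-code (A3).
ivory-clearance would need C29 (A7), but C29 is never granted. C17 would need C29, L17, and C8 (A1), but C29 is never granted. C29 would need L17 and C30 (A5), but C30 is never granted.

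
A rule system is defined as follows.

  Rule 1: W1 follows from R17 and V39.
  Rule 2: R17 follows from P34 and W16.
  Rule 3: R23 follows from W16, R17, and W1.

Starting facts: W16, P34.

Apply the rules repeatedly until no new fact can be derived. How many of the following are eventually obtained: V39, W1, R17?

P34 and W16 hold, so R17 follows (Rule 2).
No rule produces V39, and it is not given.
W1 would need R17 and V39 (Rule 1), but V39 is never established.
R17: reached.
Reached: R17 — 1 of the 3.

1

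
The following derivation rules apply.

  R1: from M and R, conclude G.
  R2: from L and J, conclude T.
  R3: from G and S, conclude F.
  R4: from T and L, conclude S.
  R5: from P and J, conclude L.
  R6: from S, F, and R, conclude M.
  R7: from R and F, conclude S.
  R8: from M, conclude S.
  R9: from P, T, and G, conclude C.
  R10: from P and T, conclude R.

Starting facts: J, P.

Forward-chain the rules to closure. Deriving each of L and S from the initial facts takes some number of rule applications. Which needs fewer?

L

L: P and J hold, so L follows (R5). [1 rule application]
S: From P and J, R5 gives L. From L and J, R2 gives T. T and L hold, so S follows (R4). [3 rule applications]
L needs fewer.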